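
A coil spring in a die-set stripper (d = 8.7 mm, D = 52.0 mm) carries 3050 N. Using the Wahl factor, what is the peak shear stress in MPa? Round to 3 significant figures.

Spring index C = D/d = 52.0/8.7 = 5.9770
K_W = (4C−1)/(4C−4) + 0.615/C = 22.908/19.908 + 0.1029 = 1.2536
τ₀ = 8FD/(πd³) = 8·3050·52.0/(π·8.7³) = 1.2688e+06/2068.7 = 613.32 MPa
τ_max = K·τ₀ = 1.2536 × 613.32 = 768.85 MPa

769 MPa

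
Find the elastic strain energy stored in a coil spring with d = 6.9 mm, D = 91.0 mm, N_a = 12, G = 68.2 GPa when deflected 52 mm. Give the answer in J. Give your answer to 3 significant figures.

2.89 J

k = Gd⁴/(8D³N_a) = (68.2×10³)(6.9⁴)/(8·91.0³·12) = 2.1369 N/mm
U = ½kδ² = 0.5 × 2.1369 × 52² = 2889.1 N·mm = 2.8891 J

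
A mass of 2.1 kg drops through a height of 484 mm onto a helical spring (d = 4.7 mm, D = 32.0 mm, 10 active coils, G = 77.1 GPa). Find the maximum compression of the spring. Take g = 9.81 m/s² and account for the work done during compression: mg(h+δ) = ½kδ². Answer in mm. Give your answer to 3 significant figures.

38.7 mm

k = Gd⁴/(8D³N_a) = (77.1×10³)(4.7⁴)/(8·32.0³·10) = 14.352 N/mm
W = mg = 2.1 × 9.81 = 20.601 N
½kδ² − Wδ − Wh = 0 → δ = (W + √(W² + 2kWh))/k
δ = (20.601 + √(424.4 + 286200))/14.352 = (20.601 + 535.37)/14.352 = 38.739 mm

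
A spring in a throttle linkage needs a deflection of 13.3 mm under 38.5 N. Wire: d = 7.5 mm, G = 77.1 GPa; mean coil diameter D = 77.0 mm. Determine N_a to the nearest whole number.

Required rate k = F/δ = 38.5/13.3 = 2.8947 N/mm
N_a = Gd⁴/(8D³k) = (77.1×10³ × 7.5⁴)/(8 × 77.0³ × 2.8947)
    = 2.43949e+08 / 1.05723e+07 = 23.07 → 23 coils

23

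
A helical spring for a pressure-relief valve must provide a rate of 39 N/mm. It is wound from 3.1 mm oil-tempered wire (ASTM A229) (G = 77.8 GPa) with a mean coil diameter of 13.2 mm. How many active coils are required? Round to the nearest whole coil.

N_a = Gd⁴/(8D³k) = (77.8×10³ × 3.1⁴)/(8 × 13.2³ × 39)
    = 7.18499e+06 / 717590 = 10.01 → 10 coils

10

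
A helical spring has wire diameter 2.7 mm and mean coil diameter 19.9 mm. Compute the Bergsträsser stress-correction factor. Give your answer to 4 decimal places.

C = D/d = 19.9/2.7 = 7.3704
K_B = (4C+2)/(4C−3) = 31.481/26.481 = 1.1888

1.1888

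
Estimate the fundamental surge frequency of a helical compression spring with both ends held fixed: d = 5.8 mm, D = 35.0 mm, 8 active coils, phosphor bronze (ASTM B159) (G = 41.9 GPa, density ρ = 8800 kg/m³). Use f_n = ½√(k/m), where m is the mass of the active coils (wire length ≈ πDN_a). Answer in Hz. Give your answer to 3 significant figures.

145 Hz

k = Gd⁴/(8D³N_a) = (41.9×10³)(5.8⁴)/(8·35.0³·8) = 17.28 N/mm = 17280 N/m
Wire length L = πDN_a = π·35.0·8 = 879.65 mm
m = ρ·(πd²/4)·L = 8800 × 26.421×10⁻⁶ m² × 0.87965 m = 0.20452 kg
f_n = ½√(k/m) = 0.5·√(17280/0.20452) = 0.5·√(84490) = 145.34 Hz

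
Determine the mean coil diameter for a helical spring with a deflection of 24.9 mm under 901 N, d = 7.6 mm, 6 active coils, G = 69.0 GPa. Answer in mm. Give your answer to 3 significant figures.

Required rate k = F/δ = 901/24.9 = 36.185 N/mm
D = (Gd⁴/(8N_a·k))^(1/3) = (69.0×10³·7.6⁴/(8·6·36.185))^(1/3)
  = (132537)^(1/3) = 50.9854 mm

51.0 mm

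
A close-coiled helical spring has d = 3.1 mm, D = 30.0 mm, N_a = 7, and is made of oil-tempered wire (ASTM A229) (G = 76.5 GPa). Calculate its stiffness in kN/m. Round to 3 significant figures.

4.67 kN/m

k = Gd⁴/(8D³N_a) = (76.5×10³ × 3.1⁴) / (8 × 30.0³ × 7)
  = 7.06494e+06 / 1.512e+06 = 4.6726 N/mm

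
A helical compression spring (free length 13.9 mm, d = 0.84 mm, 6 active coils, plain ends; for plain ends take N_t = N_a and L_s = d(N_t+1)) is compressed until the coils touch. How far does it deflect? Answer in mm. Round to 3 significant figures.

N_t = 6; L_s = 0.84·7 = 5.88 mm
δ_solid = L₀ − L_s = 13.9 − 5.88 = 8.02 mm

8.02 mm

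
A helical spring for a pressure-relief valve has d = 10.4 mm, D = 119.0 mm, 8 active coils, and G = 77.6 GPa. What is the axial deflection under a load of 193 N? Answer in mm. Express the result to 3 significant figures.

k = Gd⁴/(8D³N_a) = (77.6×10³)(10.4⁴)/(8·119.0³·8) = 8.4173 N/mm
δ = F/k = 193 / 8.4173 = 22.929 mm

22.9 mm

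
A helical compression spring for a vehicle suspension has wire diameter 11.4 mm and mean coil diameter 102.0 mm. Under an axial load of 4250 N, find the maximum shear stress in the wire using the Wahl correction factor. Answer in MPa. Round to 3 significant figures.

867 MPa

Spring index C = D/d = 102.0/11.4 = 8.9474
K_W = (4C−1)/(4C−4) + 0.615/C = 34.789/31.789 + 0.0687 = 1.1631
τ₀ = 8FD/(πd³) = 8·4250·102.0/(π·11.4³) = 3.468e+06/4654.4 = 745.1 MPa
τ_max = K·τ₀ = 1.1631 × 745.1 = 866.63 MPa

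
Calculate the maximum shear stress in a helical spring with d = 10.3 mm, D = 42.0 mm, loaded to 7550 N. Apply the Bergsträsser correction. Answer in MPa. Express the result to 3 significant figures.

Spring index C = D/d = 42.0/10.3 = 4.0777
K_B = (4C+2)/(4C−3) = 18.311/13.311 = 1.3756
τ₀ = 8FD/(πd³) = 8·7550·42.0/(π·10.3³) = 2.5368e+06/3432.9 = 738.97 MPa
τ_max = K·τ₀ = 1.3756 × 738.97 = 1016.6 MPa

1020 MPa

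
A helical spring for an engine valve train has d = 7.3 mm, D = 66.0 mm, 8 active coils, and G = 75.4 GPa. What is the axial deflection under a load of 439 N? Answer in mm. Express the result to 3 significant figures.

37.7 mm

k = Gd⁴/(8D³N_a) = (75.4×10³)(7.3⁴)/(8·66.0³·8) = 11.637 N/mm
δ = F/k = 439 / 11.637 = 37.724 mm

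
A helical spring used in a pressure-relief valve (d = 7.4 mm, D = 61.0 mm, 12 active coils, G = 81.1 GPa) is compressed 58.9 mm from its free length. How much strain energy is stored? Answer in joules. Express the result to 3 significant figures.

19.4 J

k = Gd⁴/(8D³N_a) = (81.1×10³)(7.4⁴)/(8·61.0³·12) = 11.161 N/mm
U = ½kδ² = 0.5 × 11.161 × 58.9² = 19359 N·mm = 19.359 J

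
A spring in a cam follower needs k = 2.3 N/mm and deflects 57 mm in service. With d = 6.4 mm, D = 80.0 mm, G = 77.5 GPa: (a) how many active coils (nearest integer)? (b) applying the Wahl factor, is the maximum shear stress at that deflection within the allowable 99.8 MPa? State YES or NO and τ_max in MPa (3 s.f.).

(a) 14 coils; (b) NO, τ_max = 112 MPa

N_a = Gd⁴/(8D³k) = (77.5×10³)(6.4⁴)/(8·80.0³·2.3) = 13.8 → N_a = 14
Actual rate k = Gd⁴/(8D³·14) = 2.2674 N/mm
Working load F = kδ = 2.2674·57 = 129.24 N
C = 80.0/6.4 = 12.5000; K_W = (4C−1)/(4C−4)+0.615/C = 1.1144
τ_max = K_W·8FD/(πd³) = 1.1144·100.44 = 111.93 MPa
τ_max > 99.8 MPa → exceeds allowable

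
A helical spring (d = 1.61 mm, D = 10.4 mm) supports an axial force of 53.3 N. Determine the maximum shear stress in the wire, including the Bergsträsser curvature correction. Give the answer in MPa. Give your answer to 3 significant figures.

412 MPa

Spring index C = D/d = 10.4/1.61 = 6.4596
K_B = (4C+2)/(4C−3) = 27.839/22.839 = 1.2189
τ₀ = 8FD/(πd³) = 8·53.3·10.4/(π·1.61³) = 4434.56/13.111 = 338.24 MPa
τ_max = K·τ₀ = 1.2189 × 338.24 = 412.29 MPa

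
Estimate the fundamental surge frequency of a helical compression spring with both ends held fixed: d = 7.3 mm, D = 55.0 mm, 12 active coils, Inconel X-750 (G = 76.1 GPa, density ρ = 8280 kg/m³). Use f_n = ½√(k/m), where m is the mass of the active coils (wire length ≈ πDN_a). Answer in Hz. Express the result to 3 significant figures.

k = Gd⁴/(8D³N_a) = (76.1×10³)(7.3⁴)/(8·55.0³·12) = 13.531 N/mm = 13531 N/m
Wire length L = πDN_a = π·55.0·12 = 2073.5 mm
m = ρ·(πd²/4)·L = 8280 × 41.854×10⁻⁶ m² × 2.0735 m = 0.71855 kg
f_n = ½√(k/m) = 0.5·√(13531/0.71855) = 0.5·√(18830) = 68.612 Hz

68.6 Hz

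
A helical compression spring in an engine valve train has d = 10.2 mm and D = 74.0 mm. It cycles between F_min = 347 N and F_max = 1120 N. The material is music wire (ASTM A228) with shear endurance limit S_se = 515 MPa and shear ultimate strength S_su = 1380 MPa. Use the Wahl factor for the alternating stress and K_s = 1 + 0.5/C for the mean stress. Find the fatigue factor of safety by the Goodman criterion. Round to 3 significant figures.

C = D/d = 74.0/10.2 = 7.2549; K_W = (4C−1)/(4C−4)+0.615/C = 1.2047; K_s = 1+0.5/C = 1.0689
F_a = (F_max−F_min)/2 = 386.5 N; F_m = (F_max+F_min)/2 = 733.5 N
τ_a = K_W·8F_aD/(πd³) = 1.2047 × 68.631 = 82.678 MPa
τ_m = K_s·8F_mD/(πd³) = 1.0689 × 130.25 = 139.22 MPa
Goodman: 1/n_f = τ_a/S_se + τ_m/S_su = 82.678/515 + 139.22/1380 = 0.16054 + 0.10089 = 0.26143
n_f = 1/0.26143 = 3.825

3.83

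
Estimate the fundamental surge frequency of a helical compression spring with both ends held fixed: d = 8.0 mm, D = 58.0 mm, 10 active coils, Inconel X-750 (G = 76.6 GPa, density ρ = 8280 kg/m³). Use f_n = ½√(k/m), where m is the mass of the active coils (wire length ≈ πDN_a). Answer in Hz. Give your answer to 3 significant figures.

k = Gd⁴/(8D³N_a) = (76.6×10³)(8.0⁴)/(8·58.0³·10) = 20.101 N/mm = 20101 N/m
Wire length L = πDN_a = π·58.0·10 = 1822.1 mm
m = ρ·(πd²/4)·L = 8280 × 50.265×10⁻⁶ m² × 1.8221 m = 0.75836 kg
f_n = ½√(k/m) = 0.5·√(20101/0.75836) = 0.5·√(26506) = 81.403 Hz

81.4 Hz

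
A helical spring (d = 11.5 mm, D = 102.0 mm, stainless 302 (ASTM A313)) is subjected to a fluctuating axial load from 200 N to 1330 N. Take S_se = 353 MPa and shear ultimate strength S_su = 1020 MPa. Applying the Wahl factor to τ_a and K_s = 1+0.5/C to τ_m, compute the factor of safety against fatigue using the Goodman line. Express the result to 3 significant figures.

C = D/d = 102.0/11.5 = 8.8696; K_W = (4C−1)/(4C−4)+0.615/C = 1.1646; K_s = 1+0.5/C = 1.0564
F_a = (F_max−F_min)/2 = 565 N; F_m = (F_max+F_min)/2 = 765 N
τ_a = K_W·8F_aD/(πd³) = 1.1646 × 96.493 = 112.38 MPa
τ_m = K_s·8F_mD/(πd³) = 1.0564 × 130.65 = 138.01 MPa
Goodman: 1/n_f = τ_a/S_se + τ_m/S_su = 112.38/353 + 138.01/1020 = 0.31836 + 0.13531 = 0.45366
n_f = 1/0.45366 = 2.204

2.20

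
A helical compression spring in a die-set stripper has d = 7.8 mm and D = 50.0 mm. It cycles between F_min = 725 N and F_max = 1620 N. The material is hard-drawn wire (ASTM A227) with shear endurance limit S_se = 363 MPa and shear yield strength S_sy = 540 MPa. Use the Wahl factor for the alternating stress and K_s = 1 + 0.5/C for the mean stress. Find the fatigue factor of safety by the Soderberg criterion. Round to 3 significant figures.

C = D/d = 50.0/7.8 = 6.4103; K_W = (4C−1)/(4C−4)+0.615/C = 1.2346; K_s = 1+0.5/C = 1.0780
F_a = (F_max−F_min)/2 = 447.5 N; F_m = (F_max+F_min)/2 = 1172.5 N
τ_a = K_W·8F_aD/(πd³) = 1.2346 × 120.07 = 148.23 MPa
τ_m = K_s·8F_mD/(πd³) = 1.0780 × 314.59 = 339.12 MPa
Soderberg: 1/n_f = τ_a/S_se + τ_m/S_sy = 148.23/363 + 339.12/540 = 0.40834 + 0.62801 = 1.0364
n_f = 1/1.0364 = 0.9649

0.965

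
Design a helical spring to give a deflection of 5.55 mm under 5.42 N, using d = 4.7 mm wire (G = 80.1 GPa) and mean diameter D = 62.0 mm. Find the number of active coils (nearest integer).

21

Required rate k = F/δ = 5.42/5.55 = 0.97658 N/mm
N_a = Gd⁴/(8D³k) = (80.1×10³ × 4.7⁴)/(8 × 62.0³ × 0.97658)
    = 3.90862e+07 / 1.86196e+06 = 20.99 → 21 coils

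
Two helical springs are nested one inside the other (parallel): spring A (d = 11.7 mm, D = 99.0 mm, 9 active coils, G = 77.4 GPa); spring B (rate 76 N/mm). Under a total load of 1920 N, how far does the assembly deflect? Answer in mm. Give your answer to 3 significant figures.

k_A = Gd⁴/(8D³N_a) = (77.4×10³)(11.7⁴)/(8·99.0³·9) = 20.761 N/mm
Parallel: k_eq = 20.761 + 76 = 96.761 N/mm
δ = F/k_eq = 1920/96.761 = 19.843 mm

19.8 mm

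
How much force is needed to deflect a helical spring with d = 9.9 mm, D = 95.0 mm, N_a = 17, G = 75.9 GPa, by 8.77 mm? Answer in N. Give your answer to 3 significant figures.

k = Gd⁴/(8D³N_a) = (75.9×10³)(9.9⁴)/(8·95.0³·17) = 6.2528 N/mm
F = k·δ = 6.2528 × 8.77 = 54.837 N

54.8 N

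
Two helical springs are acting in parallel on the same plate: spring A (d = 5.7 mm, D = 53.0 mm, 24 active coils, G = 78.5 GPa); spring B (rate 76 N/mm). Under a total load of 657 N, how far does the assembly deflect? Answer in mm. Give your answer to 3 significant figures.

k_A = Gd⁴/(8D³N_a) = (78.5×10³)(5.7⁴)/(8·53.0³·24) = 2.8989 N/mm
Parallel: k_eq = 2.8989 + 76 = 78.899 N/mm
δ = F/k_eq = 657/78.899 = 8.3271 mm

8.33 mm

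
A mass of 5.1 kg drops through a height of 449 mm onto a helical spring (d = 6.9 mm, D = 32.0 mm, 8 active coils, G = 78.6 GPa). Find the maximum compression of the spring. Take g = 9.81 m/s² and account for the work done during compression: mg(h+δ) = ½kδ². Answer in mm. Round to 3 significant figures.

k = Gd⁴/(8D³N_a) = (78.6×10³)(6.9⁴)/(8·32.0³·8) = 84.955 N/mm
W = mg = 5.1 × 9.81 = 50.031 N
½kδ² − Wδ − Wh = 0 → δ = (W + √(W² + 2kWh))/k
δ = (50.031 + √(2503.1 + 3.81684e+06))/84.955 = (50.031 + 1954.3)/84.955 = 23.593 mm

23.6 mm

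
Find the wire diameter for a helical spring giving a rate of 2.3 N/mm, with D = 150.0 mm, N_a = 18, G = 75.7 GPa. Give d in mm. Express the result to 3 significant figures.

11.0 mm

d = (8D³N_a·k / G)^(1/4) = (8·150.0³·18·2.3 / (75.7×10³))^0.25
  = (14766)^0.25 = 11.0234 mm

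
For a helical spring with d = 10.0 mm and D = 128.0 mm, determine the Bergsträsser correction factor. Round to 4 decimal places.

1.1037

C = D/d = 128.0/10.0 = 12.8000
K_B = (4C+2)/(4C−3) = 53.200/48.200 = 1.1037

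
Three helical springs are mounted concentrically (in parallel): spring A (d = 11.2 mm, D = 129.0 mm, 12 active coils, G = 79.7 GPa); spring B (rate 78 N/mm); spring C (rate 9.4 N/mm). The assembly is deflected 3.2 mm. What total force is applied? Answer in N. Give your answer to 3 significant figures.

299 N

k_A = Gd⁴/(8D³N_a) = (79.7×10³)(11.2⁴)/(8·129.0³·12) = 6.0854 N/mm
Parallel: k_eq = 6.0854 + 78 + 9.4 = 93.485 N/mm
F = k_eq·δ = 93.485·3.2 = 299.15 N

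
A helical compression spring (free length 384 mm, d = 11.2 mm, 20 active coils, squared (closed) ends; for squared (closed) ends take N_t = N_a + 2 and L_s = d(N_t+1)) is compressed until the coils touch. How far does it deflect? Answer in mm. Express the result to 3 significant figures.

N_t = 22; L_s = 11.2·23 = 257.6 mm
δ_solid = L₀ − L_s = 384 − 257.6 = 126.4 mm

126 mm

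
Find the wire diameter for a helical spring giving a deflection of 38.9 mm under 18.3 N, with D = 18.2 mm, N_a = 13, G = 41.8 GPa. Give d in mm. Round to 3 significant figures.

Required rate k = F/δ = 18.3/38.9 = 0.47044 N/mm
d = (8D³N_a·k / G)^(1/4) = (8·18.2³·13·0.47044 / (41.8×10³))^0.25
  = (7.0562)^0.25 = 1.6298 mm

1.63 mm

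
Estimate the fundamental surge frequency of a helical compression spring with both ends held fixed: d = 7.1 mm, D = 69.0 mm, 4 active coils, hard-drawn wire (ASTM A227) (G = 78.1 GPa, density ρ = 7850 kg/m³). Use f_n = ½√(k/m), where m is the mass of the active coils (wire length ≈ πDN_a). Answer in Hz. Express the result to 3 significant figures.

k = Gd⁴/(8D³N_a) = (78.1×10³)(7.1⁴)/(8·69.0³·4) = 18.879 N/mm = 18879 N/m
Wire length L = πDN_a = π·69.0·4 = 867.08 mm
m = ρ·(πd²/4)·L = 7850 × 39.592×10⁻⁶ m² × 0.86708 m = 0.26949 kg
f_n = ½√(k/m) = 0.5·√(18879/0.26949) = 0.5·√(70057) = 132.34 Hz

132 Hz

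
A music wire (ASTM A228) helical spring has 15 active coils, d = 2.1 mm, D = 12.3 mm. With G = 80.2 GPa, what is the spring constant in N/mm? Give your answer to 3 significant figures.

6.98 N/mm

k = Gd⁴/(8D³N_a) = (80.2×10³ × 2.1⁴) / (8 × 12.3³ × 15)
  = 1.55974e+06 / 223304 = 6.9848 N/mm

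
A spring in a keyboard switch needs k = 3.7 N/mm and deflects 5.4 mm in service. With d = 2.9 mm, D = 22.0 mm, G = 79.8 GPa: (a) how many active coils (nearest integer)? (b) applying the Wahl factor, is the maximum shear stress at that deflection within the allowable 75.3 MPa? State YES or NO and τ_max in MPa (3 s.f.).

N_a = Gd⁴/(8D³k) = (79.8×10³)(2.9⁴)/(8·22.0³·3.7) = 17.91 → N_a = 18
Actual rate k = Gd⁴/(8D³·18) = 3.681 N/mm
Working load F = kδ = 3.681·5.4 = 19.877 N
C = 22.0/2.9 = 7.5862; K_W = (4C−1)/(4C−4)+0.615/C = 1.1949
τ_max = K_W·8FD/(πd³) = 1.1949·45.659 = 54.56 MPa
τ_max ≤ 75.3 MPa → acceptable

(a) 18 coils; (b) YES, τ_max = 54.6 MPa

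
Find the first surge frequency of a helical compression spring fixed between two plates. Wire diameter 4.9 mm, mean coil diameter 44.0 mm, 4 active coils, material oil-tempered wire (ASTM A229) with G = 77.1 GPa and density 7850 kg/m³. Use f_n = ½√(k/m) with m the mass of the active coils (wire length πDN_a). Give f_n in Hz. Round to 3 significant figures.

k = Gd⁴/(8D³N_a) = (77.1×10³)(4.9⁴)/(8·44.0³·4) = 16.305 N/mm = 16305 N/m
Wire length L = πDN_a = π·44.0·4 = 552.92 mm
m = ρ·(πd²/4)·L = 7850 × 18.857×10⁻⁶ m² × 0.55292 m = 0.081849 kg
f_n = ½√(k/m) = 0.5·√(16305/0.081849) = 0.5·√(1.9921e+05) = 223.17 Hz

223 Hz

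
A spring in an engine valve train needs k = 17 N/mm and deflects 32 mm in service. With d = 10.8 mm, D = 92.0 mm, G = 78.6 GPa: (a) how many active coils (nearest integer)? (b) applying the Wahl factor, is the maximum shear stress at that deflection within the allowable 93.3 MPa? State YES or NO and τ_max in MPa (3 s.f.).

N_a = Gd⁴/(8D³k) = (78.6×10³)(10.8⁴)/(8·92.0³·17) = 10.1 → N_a = 10
Actual rate k = Gd⁴/(8D³·10) = 17.166 N/mm
Working load F = kδ = 17.166·32 = 549.31 N
C = 92.0/10.8 = 8.5185; K_W = (4C−1)/(4C−4)+0.615/C = 1.1719
τ_max = K_W·8FD/(πd³) = 1.1719·102.16 = 119.72 MPa
τ_max > 93.3 MPa → exceeds allowable

(a) 10 coils; (b) NO, τ_max = 120 MPa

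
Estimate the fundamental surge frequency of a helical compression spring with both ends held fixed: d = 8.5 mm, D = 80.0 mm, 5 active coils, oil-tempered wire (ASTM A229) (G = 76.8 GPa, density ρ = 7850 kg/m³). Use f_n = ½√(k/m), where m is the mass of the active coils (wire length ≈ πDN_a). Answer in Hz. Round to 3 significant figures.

93.5 Hz

k = Gd⁴/(8D³N_a) = (76.8×10³)(8.5⁴)/(8·80.0³·5) = 19.575 N/mm = 19575 N/m
Wire length L = πDN_a = π·80.0·5 = 1256.6 mm
m = ρ·(πd²/4)·L = 7850 × 56.745×10⁻⁶ m² × 1.2566 m = 0.55977 kg
f_n = ½√(k/m) = 0.5·√(19575/0.55977) = 0.5·√(34970) = 93.502 Hz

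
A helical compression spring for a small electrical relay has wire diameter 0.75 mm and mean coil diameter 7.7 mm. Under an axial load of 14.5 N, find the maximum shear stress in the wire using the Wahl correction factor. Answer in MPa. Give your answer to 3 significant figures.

Spring index C = D/d = 7.7/0.75 = 10.2667
K_W = (4C−1)/(4C−4) + 0.615/C = 40.067/37.067 + 0.0599 = 1.1408
τ₀ = 8FD/(πd³) = 8·14.5·7.7/(π·0.75³) = 893.2/1.3254 = 673.93 MPa
τ_max = K·τ₀ = 1.1408 × 673.93 = 768.85 MPa

769 MPa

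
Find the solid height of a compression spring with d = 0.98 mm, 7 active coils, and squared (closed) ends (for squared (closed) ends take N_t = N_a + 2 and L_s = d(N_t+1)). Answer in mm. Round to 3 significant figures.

squared (closed) ends: N_t = N_a + 2 = 7 + 2 = 9
L_s = d·(N_t+1) = 0.98 × 10 = 9.8 mm

9.80 mm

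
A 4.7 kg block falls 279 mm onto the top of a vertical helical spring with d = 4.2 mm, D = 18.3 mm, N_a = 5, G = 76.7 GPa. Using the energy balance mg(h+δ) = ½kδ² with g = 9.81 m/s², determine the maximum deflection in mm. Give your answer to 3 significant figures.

16.7 mm

k = Gd⁴/(8D³N_a) = (76.7×10³)(4.2⁴)/(8·18.3³·5) = 97.36 N/mm
W = mg = 4.7 × 9.81 = 46.107 N
½kδ² − Wδ − Wh = 0 → δ = (W + √(W² + 2kWh))/k
δ = (46.107 + √(2125.9 + 2.50484e+06))/97.36 = (46.107 + 1583.3)/97.36 = 16.736 mm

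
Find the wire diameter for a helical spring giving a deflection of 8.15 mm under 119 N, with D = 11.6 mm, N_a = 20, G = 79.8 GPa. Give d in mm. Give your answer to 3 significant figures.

2.60 mm

Required rate k = F/δ = 119/8.15 = 14.601 N/mm
d = (8D³N_a·k / G)^(1/4) = (8·11.6³·20·14.601 / (79.8×10³))^0.25
  = (45.696)^0.25 = 2.6000 mm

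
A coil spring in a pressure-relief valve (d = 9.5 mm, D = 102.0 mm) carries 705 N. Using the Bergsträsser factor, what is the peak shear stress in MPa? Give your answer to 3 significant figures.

Spring index C = D/d = 102.0/9.5 = 10.7368
K_B = (4C+2)/(4C−3) = 44.947/39.947 = 1.1252
τ₀ = 8FD/(πd³) = 8·705·102.0/(π·9.5³) = 575280/2693.5 = 213.58 MPa
τ_max = K·τ₀ = 1.1252 × 213.58 = 240.31 MPa

240 MPa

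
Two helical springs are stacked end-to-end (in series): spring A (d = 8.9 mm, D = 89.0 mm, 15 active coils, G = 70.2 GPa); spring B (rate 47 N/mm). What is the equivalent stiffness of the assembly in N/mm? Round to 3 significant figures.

4.69 N/mm

k_A = Gd⁴/(8D³N_a) = (70.2×10³)(8.9⁴)/(8·89.0³·15) = 5.2065 N/mm
Series: 1/k_eq = 1/5.2065 + 1/47 = 0.21334; k_eq = 4.6873 N/mm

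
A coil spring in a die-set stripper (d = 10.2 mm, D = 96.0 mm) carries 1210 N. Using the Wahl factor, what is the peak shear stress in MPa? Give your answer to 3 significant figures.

322 MPa

Spring index C = D/d = 96.0/10.2 = 9.4118
K_W = (4C−1)/(4C−4) + 0.615/C = 36.647/33.647 + 0.0653 = 1.1545
τ₀ = 8FD/(πd³) = 8·1210·96.0/(π·10.2³) = 929280/3333.9 = 278.74 MPa
τ_max = K·τ₀ = 1.1545 × 278.74 = 321.8 MPa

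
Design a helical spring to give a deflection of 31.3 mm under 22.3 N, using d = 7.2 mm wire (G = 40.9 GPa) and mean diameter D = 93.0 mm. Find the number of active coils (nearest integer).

24

Required rate k = F/δ = 22.3/31.3 = 0.71246 N/mm
N_a = Gd⁴/(8D³k) = (40.9×10³ × 7.2⁴)/(8 × 93.0³ × 0.71246)
    = 1.09914e+08 / 4.58458e+06 = 23.97 → 24 coils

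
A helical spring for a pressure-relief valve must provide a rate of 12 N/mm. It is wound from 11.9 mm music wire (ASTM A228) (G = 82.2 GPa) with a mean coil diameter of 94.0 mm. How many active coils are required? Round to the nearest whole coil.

N_a = Gd⁴/(8D³k) = (82.2×10³ × 11.9⁴)/(8 × 94.0³ × 12)
    = 1.64839e+09 / 7.97361e+07 = 20.67 → 21 coils

21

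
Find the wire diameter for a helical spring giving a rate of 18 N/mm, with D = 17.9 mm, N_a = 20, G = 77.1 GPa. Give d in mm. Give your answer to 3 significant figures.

d = (8D³N_a·k / G)^(1/4) = (8·17.9³·20·18 / (77.1×10³))^0.25
  = (214.24)^0.25 = 3.8258 mm

3.83 mm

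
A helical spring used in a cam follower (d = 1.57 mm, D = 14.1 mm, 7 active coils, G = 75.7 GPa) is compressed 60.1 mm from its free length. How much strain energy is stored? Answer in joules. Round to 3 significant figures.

k = Gd⁴/(8D³N_a) = (75.7×10³)(1.57⁴)/(8·14.1³·7) = 2.9299 N/mm
U = ½kδ² = 0.5 × 2.9299 × 60.1² = 5291.4 N·mm = 5.2914 J

5.29 J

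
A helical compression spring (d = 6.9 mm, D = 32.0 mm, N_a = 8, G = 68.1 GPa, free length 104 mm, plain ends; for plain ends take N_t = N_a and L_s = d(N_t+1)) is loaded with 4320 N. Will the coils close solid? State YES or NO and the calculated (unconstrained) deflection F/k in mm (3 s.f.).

YES, δ = 58.7 mm

k = Gd⁴/(8D³N_a) = (68.1×10³)(6.9⁴)/(8·32.0³·8) = 73.606 N/mm
N_t = 8; L_s = 6.9·9 = 62.1 mm; δ_solid = L₀ − L_s = 104 − 62.1 = 41.9 mm
δ = F/k = 4320/73.606 = 58.691 mm
δ ≥ δ_solid → spring goes solid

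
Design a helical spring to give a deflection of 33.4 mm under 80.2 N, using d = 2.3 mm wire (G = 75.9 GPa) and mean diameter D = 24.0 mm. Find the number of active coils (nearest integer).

Required rate k = F/δ = 80.2/33.4 = 2.4012 N/mm
N_a = Gd⁴/(8D³k) = (75.9×10³ × 2.3⁴)/(8 × 24.0³ × 2.4012)
    = 2.12399e+06 / 265553 = 7.998 → 8 coils

8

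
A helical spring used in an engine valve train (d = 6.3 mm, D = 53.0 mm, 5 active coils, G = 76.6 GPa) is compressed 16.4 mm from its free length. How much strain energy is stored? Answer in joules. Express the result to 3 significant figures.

2.72 J

k = Gd⁴/(8D³N_a) = (76.6×10³)(6.3⁴)/(8·53.0³·5) = 20.263 N/mm
U = ½kδ² = 0.5 × 20.263 × 16.4² = 2725 N·mm = 2.725 J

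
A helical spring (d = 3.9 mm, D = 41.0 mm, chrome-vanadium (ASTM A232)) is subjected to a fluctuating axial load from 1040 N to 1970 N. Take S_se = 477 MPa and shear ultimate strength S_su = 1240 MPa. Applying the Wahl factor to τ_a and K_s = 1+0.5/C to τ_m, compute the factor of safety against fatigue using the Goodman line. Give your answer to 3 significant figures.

C = D/d = 41.0/3.9 = 10.5128; K_W = (4C−1)/(4C−4)+0.615/C = 1.1373; K_s = 1+0.5/C = 1.0476
F_a = (F_max−F_min)/2 = 465 N; F_m = (F_max+F_min)/2 = 1505 N
τ_a = K_W·8F_aD/(πd³) = 1.1373 × 818.43 = 930.84 MPa
τ_m = K_s·8F_mD/(πd³) = 1.0476 × 2648.9 = 2774.9 MPa
Goodman: 1/n_f = τ_a/S_se + τ_m/S_su = 930.84/477 + 2774.9/1240 = 1.95144 + 2.23782 = 4.1893
n_f = 1/4.1893 = 0.2387

0.239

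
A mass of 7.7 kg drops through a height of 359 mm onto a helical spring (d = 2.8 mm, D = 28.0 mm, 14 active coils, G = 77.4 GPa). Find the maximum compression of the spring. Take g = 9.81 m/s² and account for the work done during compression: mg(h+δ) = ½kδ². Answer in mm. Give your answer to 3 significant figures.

k = Gd⁴/(8D³N_a) = (77.4×10³)(2.8⁴)/(8·28.0³·14) = 1.935 N/mm
W = mg = 7.7 × 9.81 = 75.537 N
½kδ² − Wδ − Wh = 0 → δ = (W + √(W² + 2kWh))/k
δ = (75.537 + √(5705.8 + 104946))/1.935 = (75.537 + 332.64)/1.935 = 210.95 mm

211 mm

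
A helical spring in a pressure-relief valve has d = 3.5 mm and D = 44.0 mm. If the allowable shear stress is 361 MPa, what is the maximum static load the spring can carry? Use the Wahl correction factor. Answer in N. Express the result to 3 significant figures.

124 N

C = D/d = 44.0/3.5 = 12.5714
K_W = (4C−1)/(4C−4) + 0.615/C = 49.286/46.286 + 0.0489 = 1.1137
τ_max = K·8FD/(πd³) → F_max = τ_allow·πd³/(8DK)
F_max = 361·π·3.5³/(8·44.0·1.1137) = 48625/392.03 = 124.03 N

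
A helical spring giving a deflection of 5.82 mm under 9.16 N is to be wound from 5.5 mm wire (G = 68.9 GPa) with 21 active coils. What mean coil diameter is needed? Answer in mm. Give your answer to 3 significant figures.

62.0 mm

Required rate k = F/δ = 9.16/5.82 = 1.5739 N/mm
D = (Gd⁴/(8N_a·k))^(1/3) = (68.9×10³·5.5⁴/(8·21·1.5739))^(1/3)
  = (238445)^(1/3) = 62.0101 mm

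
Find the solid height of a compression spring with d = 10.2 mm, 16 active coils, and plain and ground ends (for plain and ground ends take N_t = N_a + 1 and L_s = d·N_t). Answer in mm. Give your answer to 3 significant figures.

173 mm

plain and ground ends: N_t = N_a + 1 = 16 + 1 = 17
L_s = d·N_t = 10.2 × 17 = 173.4 mm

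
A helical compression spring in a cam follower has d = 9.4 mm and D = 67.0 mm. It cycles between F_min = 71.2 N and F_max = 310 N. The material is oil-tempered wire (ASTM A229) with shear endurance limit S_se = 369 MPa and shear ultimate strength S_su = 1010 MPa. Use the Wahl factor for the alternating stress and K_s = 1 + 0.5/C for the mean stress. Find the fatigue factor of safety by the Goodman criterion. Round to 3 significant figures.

C = D/d = 67.0/9.4 = 7.1277; K_W = (4C−1)/(4C−4)+0.615/C = 1.2087; K_s = 1+0.5/C = 1.0701
F_a = (F_max−F_min)/2 = 119.4 N; F_m = (F_max+F_min)/2 = 190.6 N
τ_a = K_W·8F_aD/(πd³) = 1.2087 × 24.527 = 29.645 MPa
τ_m = K_s·8F_mD/(πd³) = 1.0701 × 39.152 = 41.899 MPa
Goodman: 1/n_f = τ_a/S_se + τ_m/S_su = 29.645/369 + 41.899/1010 = 0.08034 + 0.04148 = 0.12182
n_f = 1/0.12182 = 8.209

8.21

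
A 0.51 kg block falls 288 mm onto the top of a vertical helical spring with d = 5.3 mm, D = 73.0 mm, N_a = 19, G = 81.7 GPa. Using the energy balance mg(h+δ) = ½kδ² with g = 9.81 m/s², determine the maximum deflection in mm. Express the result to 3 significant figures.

56.2 mm

k = Gd⁴/(8D³N_a) = (81.7×10³)(5.3⁴)/(8·73.0³·19) = 1.0902 N/mm
W = mg = 0.51 × 9.81 = 5.0031 N
½kδ² − Wδ − Wh = 0 → δ = (W + √(W² + 2kWh))/k
δ = (5.0031 + √(25.031 + 3141.77))/1.0902 = (5.0031 + 56.274)/1.0902 = 56.207 mm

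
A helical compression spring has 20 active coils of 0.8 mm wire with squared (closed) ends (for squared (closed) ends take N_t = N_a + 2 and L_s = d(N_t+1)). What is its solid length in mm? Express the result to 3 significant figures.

18.4 mm

squared (closed) ends: N_t = N_a + 2 = 20 + 2 = 22
L_s = d·(N_t+1) = 0.8 × 23 = 18.4 mm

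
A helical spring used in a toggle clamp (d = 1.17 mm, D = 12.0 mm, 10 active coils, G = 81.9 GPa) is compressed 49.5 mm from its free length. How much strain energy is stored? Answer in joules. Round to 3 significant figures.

1.36 J

k = Gd⁴/(8D³N_a) = (81.9×10³)(1.17⁴)/(8·12.0³·10) = 1.1102 N/mm
U = ½kδ² = 0.5 × 1.1102 × 49.5² = 1360.1 N·mm = 1.3601 J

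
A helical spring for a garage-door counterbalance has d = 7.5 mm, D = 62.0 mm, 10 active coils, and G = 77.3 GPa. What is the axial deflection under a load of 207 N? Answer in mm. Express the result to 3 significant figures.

k = Gd⁴/(8D³N_a) = (77.3×10³)(7.5⁴)/(8·62.0³·10) = 12.828 N/mm
δ = F/k = 207 / 12.828 = 16.137 mm

16.1 mm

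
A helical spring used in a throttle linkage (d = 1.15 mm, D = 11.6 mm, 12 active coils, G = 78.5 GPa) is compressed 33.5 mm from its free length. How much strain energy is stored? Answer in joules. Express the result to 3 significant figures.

0.514 J

k = Gd⁴/(8D³N_a) = (78.5×10³)(1.15⁴)/(8·11.6³·12) = 0.91625 N/mm
U = ½kδ² = 0.5 × 0.91625 × 33.5² = 514.13 N·mm = 0.51413 J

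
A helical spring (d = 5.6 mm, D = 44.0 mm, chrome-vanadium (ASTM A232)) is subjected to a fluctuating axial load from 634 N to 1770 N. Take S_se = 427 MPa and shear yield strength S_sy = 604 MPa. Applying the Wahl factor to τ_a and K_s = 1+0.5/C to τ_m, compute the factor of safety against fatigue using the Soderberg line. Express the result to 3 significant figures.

0.424

C = D/d = 44.0/5.6 = 7.8571; K_W = (4C−1)/(4C−4)+0.615/C = 1.1876; K_s = 1+0.5/C = 1.0636
F_a = (F_max−F_min)/2 = 568 N; F_m = (F_max+F_min)/2 = 1202 N
τ_a = K_W·8F_aD/(πd³) = 1.1876 × 362.39 = 430.39 MPa
τ_m = K_s·8F_mD/(πd³) = 1.0636 × 766.89 = 815.69 MPa
Soderberg: 1/n_f = τ_a/S_se + τ_m/S_sy = 430.39/427 + 815.69/604 = 1.00794 + 1.35048 = 2.3584
n_f = 1/2.3584 = 0.424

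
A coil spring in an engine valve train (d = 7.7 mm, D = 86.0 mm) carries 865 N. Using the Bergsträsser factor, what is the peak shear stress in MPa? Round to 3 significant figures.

Spring index C = D/d = 86.0/7.7 = 11.1688
K_B = (4C+2)/(4C−3) = 46.675/41.675 = 1.1200
τ₀ = 8FD/(πd³) = 8·865·86.0/(π·7.7³) = 595120/1434.2 = 414.94 MPa
τ_max = K·τ₀ = 1.1200 × 414.94 = 464.72 MPa

465 MPa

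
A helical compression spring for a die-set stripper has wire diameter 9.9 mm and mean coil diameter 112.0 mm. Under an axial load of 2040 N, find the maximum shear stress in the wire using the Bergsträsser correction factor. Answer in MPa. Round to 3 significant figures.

Spring index C = D/d = 112.0/9.9 = 11.3131
K_B = (4C+2)/(4C−3) = 47.253/42.253 = 1.1183
τ₀ = 8FD/(πd³) = 8·2040·112.0/(π·9.9³) = 1.82784e+06/3048.3 = 599.63 MPa
τ_max = K·τ₀ = 1.1183 × 599.63 = 670.59 MPa

671 MPa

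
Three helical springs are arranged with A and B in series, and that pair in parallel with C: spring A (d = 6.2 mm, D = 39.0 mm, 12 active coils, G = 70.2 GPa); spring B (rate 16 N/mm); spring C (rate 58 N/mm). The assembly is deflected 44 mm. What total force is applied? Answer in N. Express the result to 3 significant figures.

k_A = Gd⁴/(8D³N_a) = (70.2×10³)(6.2⁴)/(8·39.0³·12) = 18.215 N/mm
Springs A,B series: k_AB = 1/(1/18.215+1/16) = 8.518 N/mm; parallel with C: k_eq = 8.518+58 = 66.518 N/mm
F = k_eq·δ = 66.518·44 = 2926.8 N

2930 N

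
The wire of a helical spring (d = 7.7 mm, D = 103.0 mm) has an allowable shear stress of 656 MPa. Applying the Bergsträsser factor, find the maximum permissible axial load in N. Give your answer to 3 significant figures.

C = D/d = 103.0/7.7 = 13.3766
K_B = (4C+2)/(4C−3) = 55.506/50.506 = 1.0990
τ_max = K·8FD/(πd³) → F_max = τ_allow·πd³/(8DK)
F_max = 656·π·7.7³/(8·103.0·1.0990) = 9.4086e+05/905.57 = 1039 N

1040 N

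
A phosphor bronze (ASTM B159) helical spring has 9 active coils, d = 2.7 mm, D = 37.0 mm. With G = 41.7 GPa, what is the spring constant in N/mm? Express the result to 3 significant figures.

k = Gd⁴/(8D³N_a) = (41.7×10³ × 2.7⁴) / (8 × 37.0³ × 9)
  = 2.21611e+06 / 3.64702e+06 = 0.60765 N/mm

0.608 N/mm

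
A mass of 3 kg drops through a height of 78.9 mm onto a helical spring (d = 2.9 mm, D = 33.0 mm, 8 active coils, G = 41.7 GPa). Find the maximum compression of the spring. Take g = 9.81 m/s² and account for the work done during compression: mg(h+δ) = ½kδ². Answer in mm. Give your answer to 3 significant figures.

87.4 mm

k = Gd⁴/(8D³N_a) = (41.7×10³)(2.9⁴)/(8·33.0³·8) = 1.2823 N/mm
W = mg = 3 × 9.81 = 29.43 N
½kδ² − Wδ − Wh = 0 → δ = (W + √(W² + 2kWh))/k
δ = (29.43 + √(866.12 + 5955.3))/1.2823 = (29.43 + 82.592)/1.2823 = 87.357 mm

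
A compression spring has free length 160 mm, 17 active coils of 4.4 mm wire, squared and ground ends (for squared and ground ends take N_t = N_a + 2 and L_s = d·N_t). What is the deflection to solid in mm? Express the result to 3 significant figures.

N_t = 19; L_s = 4.4·19 = 83.6 mm
δ_solid = L₀ − L_s = 160 − 83.6 = 76.4 mm

76.4 mm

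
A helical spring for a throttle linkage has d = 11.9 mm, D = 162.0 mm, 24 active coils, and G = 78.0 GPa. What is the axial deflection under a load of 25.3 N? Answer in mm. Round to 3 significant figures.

13.2 mm

k = Gd⁴/(8D³N_a) = (78.0×10³)(11.9⁴)/(8·162.0³·24) = 1.9162 N/mm
δ = F/k = 25.3 / 1.9162 = 13.203 mm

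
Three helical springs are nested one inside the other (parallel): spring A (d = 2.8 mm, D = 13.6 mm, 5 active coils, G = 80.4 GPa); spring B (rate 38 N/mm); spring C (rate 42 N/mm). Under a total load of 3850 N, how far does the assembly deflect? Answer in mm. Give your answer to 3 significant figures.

29.8 mm

k_A = Gd⁴/(8D³N_a) = (80.4×10³)(2.8⁴)/(8·13.6³·5) = 49.115 N/mm
Parallel: k_eq = 49.115 + 38 + 42 = 129.11 N/mm
δ = F/k_eq = 3850/129.11 = 29.818 mm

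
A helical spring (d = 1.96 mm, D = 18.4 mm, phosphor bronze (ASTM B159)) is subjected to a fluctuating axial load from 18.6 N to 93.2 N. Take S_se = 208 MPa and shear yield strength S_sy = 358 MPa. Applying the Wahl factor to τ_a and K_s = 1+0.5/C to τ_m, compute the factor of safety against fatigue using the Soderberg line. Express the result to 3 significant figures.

0.432

C = D/d = 18.4/1.96 = 9.3878; K_W = (4C−1)/(4C−4)+0.615/C = 1.1549; K_s = 1+0.5/C = 1.0533
F_a = (F_max−F_min)/2 = 37.3 N; F_m = (F_max+F_min)/2 = 55.9 N
τ_a = K_W·8F_aD/(πd³) = 1.1549 × 232.11 = 268.07 MPa
τ_m = K_s·8F_mD/(πd³) = 1.0533 × 347.86 = 366.38 MPa
Soderberg: 1/n_f = τ_a/S_se + τ_m/S_sy = 268.07/208 + 366.38/358 = 1.28881 + 1.02342 = 2.3122
n_f = 1/2.3122 = 0.4325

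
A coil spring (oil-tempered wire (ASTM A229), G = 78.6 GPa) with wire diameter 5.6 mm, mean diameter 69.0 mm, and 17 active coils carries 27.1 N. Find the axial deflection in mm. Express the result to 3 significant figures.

k = Gd⁴/(8D³N_a) = (78.6×10³)(5.6⁴)/(8·69.0³·17) = 1.7302 N/mm
δ = F/k = 27.1 / 1.7302 = 15.663 mm

15.7 mm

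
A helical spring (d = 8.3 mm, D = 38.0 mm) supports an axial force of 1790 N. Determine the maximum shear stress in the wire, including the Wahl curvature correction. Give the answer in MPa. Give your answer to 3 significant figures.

407 MPa

Spring index C = D/d = 38.0/8.3 = 4.5783
K_W = (4C−1)/(4C−4) + 0.615/C = 17.313/14.313 + 0.1343 = 1.3439
τ₀ = 8FD/(πd³) = 8·1790·38.0/(π·8.3³) = 544160/1796.3 = 302.93 MPa
τ_max = K·τ₀ = 1.3439 × 302.93 = 407.12 MPa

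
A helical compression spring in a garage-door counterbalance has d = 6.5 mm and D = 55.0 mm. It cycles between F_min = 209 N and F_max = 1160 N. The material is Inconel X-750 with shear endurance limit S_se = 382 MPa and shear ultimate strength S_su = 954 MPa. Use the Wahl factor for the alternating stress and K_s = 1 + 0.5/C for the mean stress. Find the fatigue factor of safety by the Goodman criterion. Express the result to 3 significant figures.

C = D/d = 55.0/6.5 = 8.4615; K_W = (4C−1)/(4C−4)+0.615/C = 1.1732; K_s = 1+0.5/C = 1.0591
F_a = (F_max−F_min)/2 = 475.5 N; F_m = (F_max+F_min)/2 = 684.5 N
τ_a = K_W·8F_aD/(πd³) = 1.1732 × 242.5 = 284.5 MPa
τ_m = K_s·8F_mD/(πd³) = 1.0591 × 349.09 = 369.72 MPa
Goodman: 1/n_f = τ_a/S_se + τ_m/S_su = 284.5/382 + 369.72/954 = 0.74477 + 0.38754 = 1.1323
n_f = 1/1.1323 = 0.8831

0.883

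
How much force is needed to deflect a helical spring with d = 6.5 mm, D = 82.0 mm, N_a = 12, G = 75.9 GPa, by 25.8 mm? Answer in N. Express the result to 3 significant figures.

66.0 N

k = Gd⁴/(8D³N_a) = (75.9×10³)(6.5⁴)/(8·82.0³·12) = 2.5597 N/mm
F = k·δ = 2.5597 × 25.8 = 66.039 N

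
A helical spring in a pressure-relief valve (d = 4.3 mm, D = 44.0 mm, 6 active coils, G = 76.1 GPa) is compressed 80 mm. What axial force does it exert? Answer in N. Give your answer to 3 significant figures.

509 N

k = Gd⁴/(8D³N_a) = (76.1×10³)(4.3⁴)/(8·44.0³·6) = 6.363 N/mm
F = k·δ = 6.363 × 80 = 509.04 N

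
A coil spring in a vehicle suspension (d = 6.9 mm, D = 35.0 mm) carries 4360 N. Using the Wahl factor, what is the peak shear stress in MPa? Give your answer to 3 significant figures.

Spring index C = D/d = 35.0/6.9 = 5.0725
K_W = (4C−1)/(4C−4) + 0.615/C = 19.290/16.290 + 0.1212 = 1.3054
τ₀ = 8FD/(πd³) = 8·4360·35.0/(π·6.9³) = 1.2208e+06/1032 = 1182.9 MPa
τ_max = K·τ₀ = 1.3054 × 1182.9 = 1544.2 MPa

1540 MPa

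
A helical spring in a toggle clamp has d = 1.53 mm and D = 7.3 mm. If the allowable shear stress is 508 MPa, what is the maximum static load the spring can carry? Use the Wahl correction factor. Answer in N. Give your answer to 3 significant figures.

C = D/d = 7.3/1.53 = 4.7712
K_W = (4C−1)/(4C−4) + 0.615/C = 18.085/15.085 + 0.1289 = 1.3278
τ_max = K·8FD/(πd³) → F_max = τ_allow·πd³/(8DK)
F_max = 508·π·1.53³/(8·7.3·1.3278) = 5715.9/77.542 = 73.714 N

73.7 N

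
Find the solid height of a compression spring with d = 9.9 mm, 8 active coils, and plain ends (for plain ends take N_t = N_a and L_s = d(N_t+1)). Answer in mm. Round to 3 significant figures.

plain ends: N_t = N_a = 8
L_s = d·(N_t+1) = 9.9 × 9 = 89.1 mm

89.1 mm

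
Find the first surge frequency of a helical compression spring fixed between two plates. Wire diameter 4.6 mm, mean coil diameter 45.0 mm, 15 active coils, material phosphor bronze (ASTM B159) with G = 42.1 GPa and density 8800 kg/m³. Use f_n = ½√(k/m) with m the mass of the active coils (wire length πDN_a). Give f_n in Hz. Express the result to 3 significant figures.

k = Gd⁴/(8D³N_a) = (42.1×10³)(4.6⁴)/(8·45.0³·15) = 1.7238 N/mm = 1723.8 N/m
Wire length L = πDN_a = π·45.0·15 = 2120.6 mm
m = ρ·(πd²/4)·L = 8800 × 16.619×10⁻⁶ m² × 2.1206 m = 0.31013 kg
f_n = ½√(k/m) = 0.5·√(1723.8/0.31013) = 0.5·√(5558.4) = 37.277 Hz

37.3 Hz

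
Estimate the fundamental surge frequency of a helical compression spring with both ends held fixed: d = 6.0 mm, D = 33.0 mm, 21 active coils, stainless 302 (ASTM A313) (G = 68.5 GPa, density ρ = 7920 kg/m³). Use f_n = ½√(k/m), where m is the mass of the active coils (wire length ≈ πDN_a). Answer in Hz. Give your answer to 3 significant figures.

86.8 Hz

k = Gd⁴/(8D³N_a) = (68.5×10³)(6.0⁴)/(8·33.0³·21) = 14.704 N/mm = 14704 N/m
Wire length L = πDN_a = π·33.0·21 = 2177.1 mm
m = ρ·(πd²/4)·L = 7920 × 28.274×10⁻⁶ m² × 2.1771 m = 0.48753 kg
f_n = ½√(k/m) = 0.5·√(14704/0.48753) = 0.5·√(30161) = 86.834 Hz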